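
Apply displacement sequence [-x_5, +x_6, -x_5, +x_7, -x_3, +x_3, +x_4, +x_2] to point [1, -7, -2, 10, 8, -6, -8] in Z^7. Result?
(1, -6, -2, 11, 6, -5, -7)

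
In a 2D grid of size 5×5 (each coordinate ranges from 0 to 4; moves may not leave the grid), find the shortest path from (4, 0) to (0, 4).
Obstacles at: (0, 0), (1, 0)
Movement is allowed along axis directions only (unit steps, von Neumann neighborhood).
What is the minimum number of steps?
8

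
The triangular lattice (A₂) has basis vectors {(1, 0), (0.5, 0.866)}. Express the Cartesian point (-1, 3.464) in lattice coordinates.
-3b₁ + 4b₂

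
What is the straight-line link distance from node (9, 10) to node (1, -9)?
20.6155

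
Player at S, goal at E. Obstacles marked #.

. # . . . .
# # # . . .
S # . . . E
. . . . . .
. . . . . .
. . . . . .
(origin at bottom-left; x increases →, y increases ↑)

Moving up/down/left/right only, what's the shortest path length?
7
(one shortest path: (0, 3) → (0, 2) → (1, 2) → (2, 2) → (3, 2) → (4, 2) → (5, 2) → (5, 3))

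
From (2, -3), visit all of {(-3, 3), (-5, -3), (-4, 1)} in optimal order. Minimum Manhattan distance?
15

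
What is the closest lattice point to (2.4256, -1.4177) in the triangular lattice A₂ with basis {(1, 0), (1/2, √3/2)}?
(2, -1.732)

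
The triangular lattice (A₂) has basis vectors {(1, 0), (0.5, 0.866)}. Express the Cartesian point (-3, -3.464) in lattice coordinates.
-b₁ - 4b₂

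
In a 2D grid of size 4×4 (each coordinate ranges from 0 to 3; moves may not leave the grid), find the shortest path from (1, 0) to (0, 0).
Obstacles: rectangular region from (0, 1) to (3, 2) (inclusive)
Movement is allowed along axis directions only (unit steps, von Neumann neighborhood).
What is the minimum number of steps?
1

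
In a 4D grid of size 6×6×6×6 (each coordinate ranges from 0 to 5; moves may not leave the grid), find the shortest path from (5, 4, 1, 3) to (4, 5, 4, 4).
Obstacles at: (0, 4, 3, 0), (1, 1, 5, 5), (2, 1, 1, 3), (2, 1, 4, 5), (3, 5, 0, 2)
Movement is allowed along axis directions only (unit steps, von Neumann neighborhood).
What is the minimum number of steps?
6
(one shortest path: (5, 4, 1, 3) → (4, 4, 1, 3) → (4, 5, 1, 3) → (4, 5, 2, 3) → (4, 5, 3, 3) → (4, 5, 4, 3) → (4, 5, 4, 4))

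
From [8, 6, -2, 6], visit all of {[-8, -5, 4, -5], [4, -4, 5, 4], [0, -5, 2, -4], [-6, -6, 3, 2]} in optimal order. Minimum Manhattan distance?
61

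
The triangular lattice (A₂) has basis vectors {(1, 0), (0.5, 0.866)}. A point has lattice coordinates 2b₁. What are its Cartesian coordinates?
(2, 0)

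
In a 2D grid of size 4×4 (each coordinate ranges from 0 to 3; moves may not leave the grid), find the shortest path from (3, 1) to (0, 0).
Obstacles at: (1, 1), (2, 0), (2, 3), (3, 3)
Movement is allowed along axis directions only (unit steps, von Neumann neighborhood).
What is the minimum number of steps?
6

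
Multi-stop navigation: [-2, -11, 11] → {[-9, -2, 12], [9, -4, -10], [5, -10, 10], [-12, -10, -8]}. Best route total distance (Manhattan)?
93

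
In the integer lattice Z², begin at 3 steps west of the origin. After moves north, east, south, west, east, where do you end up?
(-2, 0)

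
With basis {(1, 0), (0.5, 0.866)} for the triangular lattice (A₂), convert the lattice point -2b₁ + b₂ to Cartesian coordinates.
(-1.5, 0.866)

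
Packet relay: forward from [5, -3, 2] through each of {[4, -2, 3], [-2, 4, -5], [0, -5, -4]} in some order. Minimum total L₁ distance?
29
(one optimal route: (5, -3, 2) → (4, -2, 3) → (0, -5, -4) → (-2, 4, -5))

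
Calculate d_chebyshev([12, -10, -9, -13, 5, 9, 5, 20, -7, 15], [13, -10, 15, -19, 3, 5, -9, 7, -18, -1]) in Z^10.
24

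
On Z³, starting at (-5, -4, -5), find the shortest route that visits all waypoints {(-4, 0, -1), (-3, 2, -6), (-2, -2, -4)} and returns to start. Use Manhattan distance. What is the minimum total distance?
30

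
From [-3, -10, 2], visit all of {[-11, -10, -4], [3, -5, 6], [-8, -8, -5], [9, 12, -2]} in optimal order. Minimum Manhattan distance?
76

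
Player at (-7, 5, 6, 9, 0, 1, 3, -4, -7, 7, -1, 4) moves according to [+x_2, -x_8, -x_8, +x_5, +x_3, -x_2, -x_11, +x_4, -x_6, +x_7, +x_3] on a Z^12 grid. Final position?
(-7, 5, 8, 10, 1, 0, 4, -6, -7, 7, -2, 4)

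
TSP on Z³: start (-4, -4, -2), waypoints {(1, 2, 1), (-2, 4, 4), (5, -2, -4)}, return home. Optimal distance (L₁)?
50
(one optimal route: (-4, -4, -2) → (-2, 4, 4) → (1, 2, 1) → (5, -2, -4) → (-4, -4, -2))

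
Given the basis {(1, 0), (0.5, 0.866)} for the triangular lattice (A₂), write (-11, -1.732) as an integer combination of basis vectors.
-10b₁ - 2b₂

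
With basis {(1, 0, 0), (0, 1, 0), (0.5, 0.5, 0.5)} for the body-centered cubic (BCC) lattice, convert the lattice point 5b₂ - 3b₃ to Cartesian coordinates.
(-1.5, 3.5, -1.5)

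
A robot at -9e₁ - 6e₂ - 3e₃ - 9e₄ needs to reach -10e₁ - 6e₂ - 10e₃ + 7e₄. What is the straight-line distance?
17.4929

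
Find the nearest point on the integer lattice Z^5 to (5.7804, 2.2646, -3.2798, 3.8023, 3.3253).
(6, 2, -3, 4, 3)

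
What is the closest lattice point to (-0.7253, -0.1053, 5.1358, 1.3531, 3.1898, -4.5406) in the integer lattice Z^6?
(-1, 0, 5, 1, 3, -5)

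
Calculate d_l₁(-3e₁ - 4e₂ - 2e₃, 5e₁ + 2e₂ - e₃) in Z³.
15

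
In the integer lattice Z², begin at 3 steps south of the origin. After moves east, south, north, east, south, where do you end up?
(2, -4)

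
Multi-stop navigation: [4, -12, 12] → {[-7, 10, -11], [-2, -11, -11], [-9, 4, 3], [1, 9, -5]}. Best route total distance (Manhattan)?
94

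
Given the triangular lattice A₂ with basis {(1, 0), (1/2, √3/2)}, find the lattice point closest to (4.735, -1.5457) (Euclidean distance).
(5, -1.732)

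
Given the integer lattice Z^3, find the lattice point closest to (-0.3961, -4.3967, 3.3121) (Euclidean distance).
(0, -4, 3)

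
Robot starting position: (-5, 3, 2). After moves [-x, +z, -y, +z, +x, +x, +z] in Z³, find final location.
(-4, 2, 5)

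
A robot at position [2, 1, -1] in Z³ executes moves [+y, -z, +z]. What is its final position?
(2, 2, -1)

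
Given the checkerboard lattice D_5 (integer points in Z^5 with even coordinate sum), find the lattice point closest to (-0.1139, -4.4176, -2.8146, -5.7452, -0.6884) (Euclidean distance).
(0, -4, -3, -6, -1)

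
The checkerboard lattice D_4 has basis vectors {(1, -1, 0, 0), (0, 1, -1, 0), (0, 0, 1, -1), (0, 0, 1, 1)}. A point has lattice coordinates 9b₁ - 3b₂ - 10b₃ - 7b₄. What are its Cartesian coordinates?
(9, -12, -14, 3)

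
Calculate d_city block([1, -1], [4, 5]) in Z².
9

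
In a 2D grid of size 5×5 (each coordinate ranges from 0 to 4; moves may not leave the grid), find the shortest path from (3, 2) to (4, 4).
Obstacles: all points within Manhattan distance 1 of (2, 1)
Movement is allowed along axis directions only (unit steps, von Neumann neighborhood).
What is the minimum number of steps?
3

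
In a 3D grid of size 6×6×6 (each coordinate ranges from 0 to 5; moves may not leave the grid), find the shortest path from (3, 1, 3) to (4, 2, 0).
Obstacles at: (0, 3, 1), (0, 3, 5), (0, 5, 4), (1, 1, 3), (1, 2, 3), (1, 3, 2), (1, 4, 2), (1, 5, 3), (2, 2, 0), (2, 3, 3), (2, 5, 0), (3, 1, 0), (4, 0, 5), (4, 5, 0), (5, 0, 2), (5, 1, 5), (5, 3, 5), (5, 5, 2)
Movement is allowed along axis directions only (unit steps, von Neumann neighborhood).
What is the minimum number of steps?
5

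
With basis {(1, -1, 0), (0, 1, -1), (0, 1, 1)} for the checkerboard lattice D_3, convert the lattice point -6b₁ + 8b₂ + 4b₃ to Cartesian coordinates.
(-6, 18, -4)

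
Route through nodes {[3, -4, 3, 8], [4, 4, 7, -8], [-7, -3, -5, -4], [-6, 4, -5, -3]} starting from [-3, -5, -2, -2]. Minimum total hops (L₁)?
76
(one optimal route: (-3, -5, -2, -2) → (-7, -3, -5, -4) → (-6, 4, -5, -3) → (4, 4, 7, -8) → (3, -4, 3, 8))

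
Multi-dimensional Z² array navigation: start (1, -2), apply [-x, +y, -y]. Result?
(0, -2)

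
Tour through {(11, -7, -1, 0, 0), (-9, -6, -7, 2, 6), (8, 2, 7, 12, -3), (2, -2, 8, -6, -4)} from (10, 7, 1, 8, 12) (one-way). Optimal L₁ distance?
130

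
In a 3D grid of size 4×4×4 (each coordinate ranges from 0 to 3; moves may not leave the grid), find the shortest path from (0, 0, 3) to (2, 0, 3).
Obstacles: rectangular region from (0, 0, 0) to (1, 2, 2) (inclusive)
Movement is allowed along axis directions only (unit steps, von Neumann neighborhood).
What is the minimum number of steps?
2
(one shortest path: (0, 0, 3) → (1, 0, 3) → (2, 0, 3))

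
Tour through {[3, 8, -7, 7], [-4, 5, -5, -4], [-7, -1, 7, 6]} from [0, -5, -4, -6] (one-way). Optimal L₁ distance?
74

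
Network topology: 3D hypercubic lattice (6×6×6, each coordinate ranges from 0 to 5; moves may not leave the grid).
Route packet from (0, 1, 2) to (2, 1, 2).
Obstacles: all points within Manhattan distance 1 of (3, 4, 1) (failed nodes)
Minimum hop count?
2
(one shortest path: (0, 1, 2) → (1, 1, 2) → (2, 1, 2))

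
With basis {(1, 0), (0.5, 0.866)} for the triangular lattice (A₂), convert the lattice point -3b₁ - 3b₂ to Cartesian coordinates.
(-4.5, -2.598)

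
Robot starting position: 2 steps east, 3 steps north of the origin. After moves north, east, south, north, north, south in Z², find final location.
(3, 4)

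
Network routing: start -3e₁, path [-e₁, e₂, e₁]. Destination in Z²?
(-3, 1)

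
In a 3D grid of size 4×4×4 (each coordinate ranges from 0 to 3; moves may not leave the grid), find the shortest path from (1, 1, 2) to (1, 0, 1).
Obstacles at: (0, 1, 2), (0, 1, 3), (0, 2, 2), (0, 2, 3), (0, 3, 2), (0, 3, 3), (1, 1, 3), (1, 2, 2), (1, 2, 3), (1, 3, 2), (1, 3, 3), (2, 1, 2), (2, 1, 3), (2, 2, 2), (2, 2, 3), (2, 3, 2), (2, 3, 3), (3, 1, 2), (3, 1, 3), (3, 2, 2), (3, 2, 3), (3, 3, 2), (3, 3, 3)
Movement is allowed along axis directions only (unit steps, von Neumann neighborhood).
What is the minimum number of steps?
2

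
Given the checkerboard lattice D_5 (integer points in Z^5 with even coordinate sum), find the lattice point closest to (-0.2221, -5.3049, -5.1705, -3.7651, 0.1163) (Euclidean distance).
(0, -5, -5, -4, 0)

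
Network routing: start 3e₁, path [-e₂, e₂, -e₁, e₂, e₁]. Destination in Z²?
(3, 1)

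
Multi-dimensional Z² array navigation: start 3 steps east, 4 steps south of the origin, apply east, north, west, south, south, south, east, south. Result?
(4, -7)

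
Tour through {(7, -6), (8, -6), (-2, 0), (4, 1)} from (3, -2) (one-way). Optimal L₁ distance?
25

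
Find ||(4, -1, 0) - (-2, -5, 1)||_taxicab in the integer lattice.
11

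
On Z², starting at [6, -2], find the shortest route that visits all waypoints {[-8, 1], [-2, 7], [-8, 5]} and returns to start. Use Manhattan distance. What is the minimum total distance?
46
(one optimal route: (6, -2) → (-8, 1) → (-8, 5) → (-2, 7) → (6, -2))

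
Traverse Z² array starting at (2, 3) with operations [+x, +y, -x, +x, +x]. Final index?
(4, 4)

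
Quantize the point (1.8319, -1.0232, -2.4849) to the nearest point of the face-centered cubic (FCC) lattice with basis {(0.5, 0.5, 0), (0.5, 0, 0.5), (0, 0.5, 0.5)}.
(1.5, -1, -2.5)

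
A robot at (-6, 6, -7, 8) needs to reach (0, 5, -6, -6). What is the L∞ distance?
14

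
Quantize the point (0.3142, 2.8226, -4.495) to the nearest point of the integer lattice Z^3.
(0, 3, -4)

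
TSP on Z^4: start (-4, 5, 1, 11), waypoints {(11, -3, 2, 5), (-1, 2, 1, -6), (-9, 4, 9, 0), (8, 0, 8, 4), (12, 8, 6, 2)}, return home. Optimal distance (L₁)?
136
(one optimal route: (-4, 5, 1, 11) → (11, -3, 2, 5) → (8, 0, 8, 4) → (12, 8, 6, 2) → (-9, 4, 9, 0) → (-1, 2, 1, -6) → (-4, 5, 1, 11))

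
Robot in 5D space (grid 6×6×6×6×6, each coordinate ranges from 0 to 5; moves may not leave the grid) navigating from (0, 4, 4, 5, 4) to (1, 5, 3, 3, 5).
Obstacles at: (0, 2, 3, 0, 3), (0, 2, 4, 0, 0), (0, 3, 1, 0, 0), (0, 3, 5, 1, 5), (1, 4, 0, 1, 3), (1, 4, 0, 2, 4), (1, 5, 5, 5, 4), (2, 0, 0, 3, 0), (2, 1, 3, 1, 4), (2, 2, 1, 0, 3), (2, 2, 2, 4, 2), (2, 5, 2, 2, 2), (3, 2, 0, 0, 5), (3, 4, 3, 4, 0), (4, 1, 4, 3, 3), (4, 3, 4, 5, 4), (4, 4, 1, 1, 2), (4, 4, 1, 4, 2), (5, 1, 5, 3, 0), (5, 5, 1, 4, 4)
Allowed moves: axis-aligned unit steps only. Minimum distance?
6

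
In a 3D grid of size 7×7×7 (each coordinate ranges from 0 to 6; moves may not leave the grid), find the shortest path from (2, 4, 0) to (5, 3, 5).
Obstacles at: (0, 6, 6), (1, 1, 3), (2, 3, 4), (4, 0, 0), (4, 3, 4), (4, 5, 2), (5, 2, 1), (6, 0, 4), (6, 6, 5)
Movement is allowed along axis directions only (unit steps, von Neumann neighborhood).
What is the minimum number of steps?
9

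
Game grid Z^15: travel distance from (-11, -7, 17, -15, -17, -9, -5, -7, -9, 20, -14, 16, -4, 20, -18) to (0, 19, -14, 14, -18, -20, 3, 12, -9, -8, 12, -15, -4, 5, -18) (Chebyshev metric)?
31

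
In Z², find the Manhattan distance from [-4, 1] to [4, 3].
10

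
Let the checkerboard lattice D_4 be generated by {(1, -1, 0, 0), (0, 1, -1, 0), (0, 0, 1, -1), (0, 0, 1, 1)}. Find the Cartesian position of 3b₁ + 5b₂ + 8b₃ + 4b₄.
(3, 2, 7, -4)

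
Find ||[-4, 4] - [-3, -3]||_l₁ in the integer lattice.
8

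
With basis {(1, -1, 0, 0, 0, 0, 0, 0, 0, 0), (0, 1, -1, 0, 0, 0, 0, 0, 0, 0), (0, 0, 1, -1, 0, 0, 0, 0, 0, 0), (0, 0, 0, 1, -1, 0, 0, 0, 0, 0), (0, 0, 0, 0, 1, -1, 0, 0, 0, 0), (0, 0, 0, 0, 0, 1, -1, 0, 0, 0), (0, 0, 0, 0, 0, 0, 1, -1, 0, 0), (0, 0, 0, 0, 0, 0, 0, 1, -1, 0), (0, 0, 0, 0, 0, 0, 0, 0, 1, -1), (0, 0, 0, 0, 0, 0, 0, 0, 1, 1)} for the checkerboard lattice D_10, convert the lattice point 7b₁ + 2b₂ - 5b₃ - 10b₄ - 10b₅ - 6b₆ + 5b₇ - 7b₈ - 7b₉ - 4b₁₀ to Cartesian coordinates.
(7, -5, -7, -5, 0, 4, 11, -12, -4, 3)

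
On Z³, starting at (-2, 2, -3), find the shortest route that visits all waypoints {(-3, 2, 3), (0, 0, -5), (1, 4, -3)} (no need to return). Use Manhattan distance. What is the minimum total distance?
25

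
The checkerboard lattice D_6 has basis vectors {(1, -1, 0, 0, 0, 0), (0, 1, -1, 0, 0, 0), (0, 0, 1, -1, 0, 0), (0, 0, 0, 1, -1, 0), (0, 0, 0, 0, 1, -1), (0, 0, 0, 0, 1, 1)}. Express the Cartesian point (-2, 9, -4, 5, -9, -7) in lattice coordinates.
-2b₁ + 7b₂ + 3b₃ + 8b₄ + 3b₅ - 4b₆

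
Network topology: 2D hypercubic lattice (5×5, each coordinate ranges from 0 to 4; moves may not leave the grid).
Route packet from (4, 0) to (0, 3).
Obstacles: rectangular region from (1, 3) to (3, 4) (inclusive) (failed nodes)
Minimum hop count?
7
(one shortest path: (4, 0) → (3, 0) → (2, 0) → (1, 0) → (0, 0) → (0, 1) → (0, 2) → (0, 3))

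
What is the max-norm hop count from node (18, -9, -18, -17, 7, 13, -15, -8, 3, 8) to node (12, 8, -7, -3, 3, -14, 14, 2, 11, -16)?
29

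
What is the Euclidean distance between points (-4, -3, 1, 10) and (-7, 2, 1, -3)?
14.2478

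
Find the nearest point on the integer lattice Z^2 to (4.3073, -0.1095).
(4, 0)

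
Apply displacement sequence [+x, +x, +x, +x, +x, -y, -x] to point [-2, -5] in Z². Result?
(2, -6)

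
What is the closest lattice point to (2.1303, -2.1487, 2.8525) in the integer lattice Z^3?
(2, -2, 3)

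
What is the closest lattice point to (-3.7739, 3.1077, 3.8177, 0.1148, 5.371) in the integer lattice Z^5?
(-4, 3, 4, 0, 5)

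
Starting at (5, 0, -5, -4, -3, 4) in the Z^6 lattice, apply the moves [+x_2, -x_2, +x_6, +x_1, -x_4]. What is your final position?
(6, 0, -5, -5, -3, 5)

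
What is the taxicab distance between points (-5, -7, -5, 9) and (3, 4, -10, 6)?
27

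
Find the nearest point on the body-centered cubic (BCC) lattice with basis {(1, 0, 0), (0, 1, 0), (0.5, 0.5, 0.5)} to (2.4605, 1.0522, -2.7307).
(2.5, 1.5, -2.5)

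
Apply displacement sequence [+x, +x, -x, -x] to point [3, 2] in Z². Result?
(3, 2)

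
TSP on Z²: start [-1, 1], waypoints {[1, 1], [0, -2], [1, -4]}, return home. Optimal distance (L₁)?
14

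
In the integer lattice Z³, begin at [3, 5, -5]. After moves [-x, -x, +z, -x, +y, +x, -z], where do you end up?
(1, 6, -5)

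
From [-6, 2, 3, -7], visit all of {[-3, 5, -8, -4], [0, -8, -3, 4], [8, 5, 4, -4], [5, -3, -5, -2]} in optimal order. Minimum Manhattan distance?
83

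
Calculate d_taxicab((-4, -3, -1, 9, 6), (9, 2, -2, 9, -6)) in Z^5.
31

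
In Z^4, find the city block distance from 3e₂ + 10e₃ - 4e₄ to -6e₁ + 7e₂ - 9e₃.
33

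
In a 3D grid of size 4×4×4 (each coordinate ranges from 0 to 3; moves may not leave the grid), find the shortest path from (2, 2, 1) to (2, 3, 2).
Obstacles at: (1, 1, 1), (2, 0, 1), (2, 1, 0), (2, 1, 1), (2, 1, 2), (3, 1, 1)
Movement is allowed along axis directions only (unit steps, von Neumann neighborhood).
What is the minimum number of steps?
2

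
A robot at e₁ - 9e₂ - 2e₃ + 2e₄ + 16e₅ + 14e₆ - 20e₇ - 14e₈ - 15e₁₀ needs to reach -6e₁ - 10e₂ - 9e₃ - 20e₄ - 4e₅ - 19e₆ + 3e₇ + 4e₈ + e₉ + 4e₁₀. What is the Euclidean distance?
57.3324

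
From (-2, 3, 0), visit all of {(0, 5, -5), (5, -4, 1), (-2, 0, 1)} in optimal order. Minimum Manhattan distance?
33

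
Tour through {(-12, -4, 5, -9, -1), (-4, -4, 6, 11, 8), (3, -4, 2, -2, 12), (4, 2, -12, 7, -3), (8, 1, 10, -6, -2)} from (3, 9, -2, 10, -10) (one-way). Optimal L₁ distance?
169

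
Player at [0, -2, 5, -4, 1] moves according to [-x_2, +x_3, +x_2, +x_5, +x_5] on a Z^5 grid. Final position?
(0, -2, 6, -4, 3)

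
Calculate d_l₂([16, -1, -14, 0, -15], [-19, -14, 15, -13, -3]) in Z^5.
50.4777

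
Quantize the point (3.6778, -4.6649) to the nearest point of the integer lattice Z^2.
(4, -5)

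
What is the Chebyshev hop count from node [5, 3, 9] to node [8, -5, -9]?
18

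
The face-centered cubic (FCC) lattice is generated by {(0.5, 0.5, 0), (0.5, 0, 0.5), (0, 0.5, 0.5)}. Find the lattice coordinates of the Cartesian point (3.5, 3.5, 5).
2b₁ + 5b₂ + 5b₃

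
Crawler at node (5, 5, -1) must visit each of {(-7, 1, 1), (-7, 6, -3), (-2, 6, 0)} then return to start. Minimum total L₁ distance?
44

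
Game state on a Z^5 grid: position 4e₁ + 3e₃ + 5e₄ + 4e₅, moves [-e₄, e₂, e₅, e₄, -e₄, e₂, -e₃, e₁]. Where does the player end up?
(5, 2, 2, 4, 5)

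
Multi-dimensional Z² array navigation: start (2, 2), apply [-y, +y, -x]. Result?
(1, 2)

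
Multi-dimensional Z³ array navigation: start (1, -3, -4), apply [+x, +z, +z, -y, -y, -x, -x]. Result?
(0, -5, -2)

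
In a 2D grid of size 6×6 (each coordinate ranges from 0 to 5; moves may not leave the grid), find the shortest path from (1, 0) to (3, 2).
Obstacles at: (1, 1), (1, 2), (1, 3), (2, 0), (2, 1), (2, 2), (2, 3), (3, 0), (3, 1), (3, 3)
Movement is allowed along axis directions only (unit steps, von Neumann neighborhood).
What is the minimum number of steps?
12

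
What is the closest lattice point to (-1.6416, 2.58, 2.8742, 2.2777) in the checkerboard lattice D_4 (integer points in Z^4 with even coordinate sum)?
(-2, 3, 3, 2)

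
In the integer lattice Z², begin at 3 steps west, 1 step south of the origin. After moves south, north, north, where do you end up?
(-3, 0)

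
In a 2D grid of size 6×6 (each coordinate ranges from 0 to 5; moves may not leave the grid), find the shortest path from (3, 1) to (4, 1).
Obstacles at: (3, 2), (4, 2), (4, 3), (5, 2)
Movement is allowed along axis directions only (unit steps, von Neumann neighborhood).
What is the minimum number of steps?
1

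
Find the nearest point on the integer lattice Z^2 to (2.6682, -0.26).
(3, 0)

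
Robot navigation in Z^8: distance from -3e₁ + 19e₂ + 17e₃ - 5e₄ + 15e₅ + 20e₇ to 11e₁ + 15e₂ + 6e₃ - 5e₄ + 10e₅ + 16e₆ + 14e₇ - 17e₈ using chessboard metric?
17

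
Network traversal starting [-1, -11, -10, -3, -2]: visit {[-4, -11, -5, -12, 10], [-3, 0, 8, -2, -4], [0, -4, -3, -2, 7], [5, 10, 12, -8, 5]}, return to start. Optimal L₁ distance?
168
(one optimal route: (-1, -11, -10, -3, -2) → (-4, -11, -5, -12, 10) → (0, -4, -3, -2, 7) → (5, 10, 12, -8, 5) → (-3, 0, 8, -2, -4) → (-1, -11, -10, -3, -2))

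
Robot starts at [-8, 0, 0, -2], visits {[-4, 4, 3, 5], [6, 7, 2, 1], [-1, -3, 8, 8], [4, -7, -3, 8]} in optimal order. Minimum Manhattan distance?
82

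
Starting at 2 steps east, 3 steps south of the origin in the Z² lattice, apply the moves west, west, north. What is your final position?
(0, -2)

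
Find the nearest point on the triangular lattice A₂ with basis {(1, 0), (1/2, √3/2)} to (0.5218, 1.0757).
(0.5, 0.866)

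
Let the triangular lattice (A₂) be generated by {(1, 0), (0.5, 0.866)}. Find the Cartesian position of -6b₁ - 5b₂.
(-8.5, -4.33)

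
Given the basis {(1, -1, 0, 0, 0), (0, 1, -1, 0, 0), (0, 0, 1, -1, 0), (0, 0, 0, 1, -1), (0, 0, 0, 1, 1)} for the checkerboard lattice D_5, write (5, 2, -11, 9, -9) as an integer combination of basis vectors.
5b₁ + 7b₂ - 4b₃ + 7b₄ - 2b₅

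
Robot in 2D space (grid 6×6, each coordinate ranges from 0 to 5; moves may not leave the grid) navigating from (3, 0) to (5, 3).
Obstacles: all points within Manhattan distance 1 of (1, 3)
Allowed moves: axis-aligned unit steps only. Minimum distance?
5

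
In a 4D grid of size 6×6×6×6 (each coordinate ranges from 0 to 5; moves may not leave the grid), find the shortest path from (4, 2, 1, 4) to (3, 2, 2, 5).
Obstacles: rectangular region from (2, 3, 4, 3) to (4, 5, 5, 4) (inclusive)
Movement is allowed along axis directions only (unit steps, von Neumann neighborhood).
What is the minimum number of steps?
3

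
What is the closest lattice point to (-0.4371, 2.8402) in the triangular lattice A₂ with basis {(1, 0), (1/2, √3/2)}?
(-0.5, 2.598)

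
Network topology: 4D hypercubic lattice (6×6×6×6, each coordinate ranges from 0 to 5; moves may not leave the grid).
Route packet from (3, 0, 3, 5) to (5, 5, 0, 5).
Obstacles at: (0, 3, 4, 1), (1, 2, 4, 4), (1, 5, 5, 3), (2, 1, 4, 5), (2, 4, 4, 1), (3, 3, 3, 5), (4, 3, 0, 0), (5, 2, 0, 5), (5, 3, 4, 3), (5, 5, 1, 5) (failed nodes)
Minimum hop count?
10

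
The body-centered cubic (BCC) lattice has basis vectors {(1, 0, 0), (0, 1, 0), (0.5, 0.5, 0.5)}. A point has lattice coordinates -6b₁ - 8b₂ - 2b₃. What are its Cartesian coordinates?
(-7, -9, -1)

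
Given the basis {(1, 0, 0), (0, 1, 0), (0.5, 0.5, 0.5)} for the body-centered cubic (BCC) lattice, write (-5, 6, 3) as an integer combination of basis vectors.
-8b₁ + 3b₂ + 6b₃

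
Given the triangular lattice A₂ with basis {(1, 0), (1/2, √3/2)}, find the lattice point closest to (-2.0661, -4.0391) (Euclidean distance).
(-2.5, -4.33)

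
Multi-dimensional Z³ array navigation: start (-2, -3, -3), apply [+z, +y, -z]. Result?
(-2, -2, -3)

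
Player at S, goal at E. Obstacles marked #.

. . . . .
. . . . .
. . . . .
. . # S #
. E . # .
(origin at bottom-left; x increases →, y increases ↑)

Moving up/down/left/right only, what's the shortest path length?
5
(one shortest path: (3, 1) → (3, 2) → (2, 2) → (1, 2) → (1, 1) → (1, 0))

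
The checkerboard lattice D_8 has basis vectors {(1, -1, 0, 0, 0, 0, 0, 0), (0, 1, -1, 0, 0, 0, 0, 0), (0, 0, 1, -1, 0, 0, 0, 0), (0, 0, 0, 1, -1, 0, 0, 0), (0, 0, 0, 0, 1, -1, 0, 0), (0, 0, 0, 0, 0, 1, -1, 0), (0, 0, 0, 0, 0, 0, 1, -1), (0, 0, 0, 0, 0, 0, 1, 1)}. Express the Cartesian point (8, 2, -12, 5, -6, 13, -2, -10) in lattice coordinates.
8b₁ + 10b₂ - 2b₃ + 3b₄ - 3b₅ + 10b₆ + 9b₇ - b₈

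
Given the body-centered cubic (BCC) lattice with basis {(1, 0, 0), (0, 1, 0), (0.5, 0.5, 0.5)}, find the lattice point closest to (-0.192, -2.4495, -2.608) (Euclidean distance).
(-0.5, -2.5, -2.5)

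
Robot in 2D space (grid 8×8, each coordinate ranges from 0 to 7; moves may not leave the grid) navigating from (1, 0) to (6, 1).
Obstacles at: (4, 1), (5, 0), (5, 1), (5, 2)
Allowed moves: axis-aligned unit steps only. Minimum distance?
10
(one shortest path: (1, 0) → (2, 0) → (3, 0) → (3, 1) → (3, 2) → (4, 2) → (4, 3) → (5, 3) → (6, 3) → (6, 2) → (6, 1))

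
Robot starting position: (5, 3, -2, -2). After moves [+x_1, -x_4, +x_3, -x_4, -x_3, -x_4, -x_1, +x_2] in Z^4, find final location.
(5, 4, -2, -5)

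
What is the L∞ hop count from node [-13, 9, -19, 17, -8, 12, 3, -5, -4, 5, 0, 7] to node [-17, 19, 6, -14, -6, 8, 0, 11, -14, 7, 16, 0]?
31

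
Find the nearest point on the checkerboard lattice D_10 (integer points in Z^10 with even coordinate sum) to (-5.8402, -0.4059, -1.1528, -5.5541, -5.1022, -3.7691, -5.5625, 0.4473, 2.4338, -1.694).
(-6, 0, -1, -6, -5, -4, -6, 0, 2, -2)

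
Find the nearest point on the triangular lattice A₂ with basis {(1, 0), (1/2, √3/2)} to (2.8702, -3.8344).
(3, -3.464)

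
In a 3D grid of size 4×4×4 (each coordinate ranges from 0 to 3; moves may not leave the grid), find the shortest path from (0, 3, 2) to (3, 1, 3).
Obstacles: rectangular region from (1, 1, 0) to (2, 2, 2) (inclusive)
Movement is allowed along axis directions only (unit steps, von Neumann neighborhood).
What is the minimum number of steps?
6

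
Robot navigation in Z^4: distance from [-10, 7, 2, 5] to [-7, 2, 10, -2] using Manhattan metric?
23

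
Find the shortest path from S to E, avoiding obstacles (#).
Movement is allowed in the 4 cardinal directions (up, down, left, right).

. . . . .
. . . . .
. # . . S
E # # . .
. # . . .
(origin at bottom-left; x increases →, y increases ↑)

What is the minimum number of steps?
7
(one shortest path: (4, 2) → (3, 2) → (2, 2) → (2, 3) → (1, 3) → (0, 3) → (0, 2) → (0, 1))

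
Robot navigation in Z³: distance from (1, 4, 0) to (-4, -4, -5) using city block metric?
18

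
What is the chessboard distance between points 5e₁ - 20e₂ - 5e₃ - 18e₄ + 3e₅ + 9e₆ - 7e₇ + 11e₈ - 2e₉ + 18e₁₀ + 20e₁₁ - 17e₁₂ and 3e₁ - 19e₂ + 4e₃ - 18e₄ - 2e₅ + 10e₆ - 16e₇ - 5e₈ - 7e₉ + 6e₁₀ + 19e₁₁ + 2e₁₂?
19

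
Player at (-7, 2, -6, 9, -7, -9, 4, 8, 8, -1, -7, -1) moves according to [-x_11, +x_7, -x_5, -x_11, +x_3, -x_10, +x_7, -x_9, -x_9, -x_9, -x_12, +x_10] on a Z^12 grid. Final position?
(-7, 2, -5, 9, -8, -9, 6, 8, 5, -1, -9, -2)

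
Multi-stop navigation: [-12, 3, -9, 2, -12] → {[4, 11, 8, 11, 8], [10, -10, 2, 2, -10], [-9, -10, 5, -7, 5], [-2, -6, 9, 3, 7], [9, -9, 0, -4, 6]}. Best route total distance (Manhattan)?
162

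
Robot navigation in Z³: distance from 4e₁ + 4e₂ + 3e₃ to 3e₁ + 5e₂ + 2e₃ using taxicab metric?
3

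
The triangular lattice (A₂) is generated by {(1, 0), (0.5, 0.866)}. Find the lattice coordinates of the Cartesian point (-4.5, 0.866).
-5b₁ + b₂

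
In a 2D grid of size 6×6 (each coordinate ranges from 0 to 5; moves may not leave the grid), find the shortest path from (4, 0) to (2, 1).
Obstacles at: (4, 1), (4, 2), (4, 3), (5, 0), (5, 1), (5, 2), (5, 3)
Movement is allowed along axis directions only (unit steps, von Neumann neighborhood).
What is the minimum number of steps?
3
(one shortest path: (4, 0) → (3, 0) → (2, 0) → (2, 1))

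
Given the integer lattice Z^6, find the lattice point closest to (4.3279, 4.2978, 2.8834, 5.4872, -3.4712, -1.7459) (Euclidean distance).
(4, 4, 3, 5, -3, -2)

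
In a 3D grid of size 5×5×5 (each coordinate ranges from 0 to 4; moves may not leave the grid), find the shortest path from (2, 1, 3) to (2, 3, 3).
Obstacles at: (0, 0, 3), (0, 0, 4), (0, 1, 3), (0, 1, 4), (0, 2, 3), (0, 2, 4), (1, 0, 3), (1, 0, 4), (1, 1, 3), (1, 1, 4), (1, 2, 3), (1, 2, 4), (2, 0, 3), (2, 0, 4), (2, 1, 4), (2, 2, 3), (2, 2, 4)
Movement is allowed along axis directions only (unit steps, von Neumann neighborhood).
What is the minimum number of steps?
4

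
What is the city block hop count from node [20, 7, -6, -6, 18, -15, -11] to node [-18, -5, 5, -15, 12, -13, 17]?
106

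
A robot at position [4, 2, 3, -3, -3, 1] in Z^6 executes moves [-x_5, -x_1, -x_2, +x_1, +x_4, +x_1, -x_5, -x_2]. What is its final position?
(5, 0, 3, -2, -5, 1)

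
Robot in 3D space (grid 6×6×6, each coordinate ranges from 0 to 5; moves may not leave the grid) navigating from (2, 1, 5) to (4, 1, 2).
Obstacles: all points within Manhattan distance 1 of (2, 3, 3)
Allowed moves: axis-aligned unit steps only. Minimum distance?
5
(one shortest path: (2, 1, 5) → (3, 1, 5) → (4, 1, 5) → (4, 1, 4) → (4, 1, 3) → (4, 1, 2))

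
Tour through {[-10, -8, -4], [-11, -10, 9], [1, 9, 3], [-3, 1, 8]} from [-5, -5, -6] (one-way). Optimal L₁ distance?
63
(one optimal route: (-5, -5, -6) → (-10, -8, -4) → (-11, -10, 9) → (-3, 1, 8) → (1, 9, 3))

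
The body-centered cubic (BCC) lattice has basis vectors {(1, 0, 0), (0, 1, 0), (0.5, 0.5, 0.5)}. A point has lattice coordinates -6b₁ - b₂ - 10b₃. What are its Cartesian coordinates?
(-11, -6, -5)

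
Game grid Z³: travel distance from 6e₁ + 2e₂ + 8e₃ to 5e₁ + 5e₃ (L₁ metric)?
6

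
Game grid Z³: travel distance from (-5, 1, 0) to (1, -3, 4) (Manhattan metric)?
14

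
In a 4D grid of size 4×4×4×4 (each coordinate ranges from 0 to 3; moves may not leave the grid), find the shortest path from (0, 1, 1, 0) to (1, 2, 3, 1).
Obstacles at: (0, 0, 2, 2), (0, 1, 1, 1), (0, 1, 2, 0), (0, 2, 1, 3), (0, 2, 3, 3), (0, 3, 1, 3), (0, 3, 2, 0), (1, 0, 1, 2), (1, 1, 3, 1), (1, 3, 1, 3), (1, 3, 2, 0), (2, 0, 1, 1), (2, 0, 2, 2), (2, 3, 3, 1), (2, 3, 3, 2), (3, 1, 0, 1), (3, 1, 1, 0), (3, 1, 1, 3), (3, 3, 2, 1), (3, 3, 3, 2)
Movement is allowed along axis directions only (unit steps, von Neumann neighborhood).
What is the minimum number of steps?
5
(one shortest path: (0, 1, 1, 0) → (1, 1, 1, 0) → (1, 2, 1, 0) → (1, 2, 2, 0) → (1, 2, 3, 0) → (1, 2, 3, 1))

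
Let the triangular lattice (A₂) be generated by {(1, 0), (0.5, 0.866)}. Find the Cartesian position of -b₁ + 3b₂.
(0.5, 2.598)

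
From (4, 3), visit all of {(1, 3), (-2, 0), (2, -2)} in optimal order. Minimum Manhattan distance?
15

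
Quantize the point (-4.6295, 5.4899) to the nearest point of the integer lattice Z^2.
(-5, 5)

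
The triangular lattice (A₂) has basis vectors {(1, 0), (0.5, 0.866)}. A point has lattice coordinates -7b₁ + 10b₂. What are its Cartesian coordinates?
(-2, 8.66)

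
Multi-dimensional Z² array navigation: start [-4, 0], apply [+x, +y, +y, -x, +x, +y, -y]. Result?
(-3, 2)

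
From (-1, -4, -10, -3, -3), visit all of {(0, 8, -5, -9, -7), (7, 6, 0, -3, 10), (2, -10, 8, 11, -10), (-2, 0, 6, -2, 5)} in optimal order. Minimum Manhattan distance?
136
(one optimal route: (-1, -4, -10, -3, -3) → (0, 8, -5, -9, -7) → (7, 6, 0, -3, 10) → (-2, 0, 6, -2, 5) → (2, -10, 8, 11, -10))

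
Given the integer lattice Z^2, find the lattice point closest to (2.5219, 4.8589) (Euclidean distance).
(3, 5)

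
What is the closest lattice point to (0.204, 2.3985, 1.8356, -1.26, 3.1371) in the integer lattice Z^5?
(0, 2, 2, -1, 3)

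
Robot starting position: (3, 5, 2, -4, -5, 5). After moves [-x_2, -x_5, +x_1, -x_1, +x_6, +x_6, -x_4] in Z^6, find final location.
(3, 4, 2, -5, -6, 7)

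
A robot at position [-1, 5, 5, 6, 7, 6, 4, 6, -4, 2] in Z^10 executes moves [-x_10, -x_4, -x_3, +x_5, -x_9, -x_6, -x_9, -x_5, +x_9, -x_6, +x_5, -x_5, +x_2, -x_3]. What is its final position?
(-1, 6, 3, 5, 7, 4, 4, 6, -5, 1)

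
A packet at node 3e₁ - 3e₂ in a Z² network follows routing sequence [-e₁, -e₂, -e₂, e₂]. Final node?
(2, -4)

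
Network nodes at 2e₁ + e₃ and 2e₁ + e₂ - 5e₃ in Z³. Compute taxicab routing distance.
7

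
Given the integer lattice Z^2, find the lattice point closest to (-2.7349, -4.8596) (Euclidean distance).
(-3, -5)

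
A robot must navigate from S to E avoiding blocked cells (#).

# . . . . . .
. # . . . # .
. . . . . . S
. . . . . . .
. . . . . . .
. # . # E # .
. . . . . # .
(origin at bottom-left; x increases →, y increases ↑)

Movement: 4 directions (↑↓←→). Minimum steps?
5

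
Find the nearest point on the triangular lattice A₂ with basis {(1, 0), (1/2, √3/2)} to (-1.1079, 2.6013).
(-1.5, 2.598)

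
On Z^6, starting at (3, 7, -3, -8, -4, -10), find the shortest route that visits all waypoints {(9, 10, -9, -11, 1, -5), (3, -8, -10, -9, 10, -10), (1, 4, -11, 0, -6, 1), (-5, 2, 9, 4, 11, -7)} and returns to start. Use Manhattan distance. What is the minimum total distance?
214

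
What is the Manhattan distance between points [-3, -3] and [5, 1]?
12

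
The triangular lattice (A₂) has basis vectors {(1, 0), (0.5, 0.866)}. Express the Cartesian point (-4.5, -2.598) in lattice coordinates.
-3b₁ - 3b₂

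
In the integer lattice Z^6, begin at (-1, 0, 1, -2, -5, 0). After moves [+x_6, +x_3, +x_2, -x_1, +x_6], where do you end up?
(-2, 1, 2, -2, -5, 2)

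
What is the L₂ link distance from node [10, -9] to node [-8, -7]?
18.1108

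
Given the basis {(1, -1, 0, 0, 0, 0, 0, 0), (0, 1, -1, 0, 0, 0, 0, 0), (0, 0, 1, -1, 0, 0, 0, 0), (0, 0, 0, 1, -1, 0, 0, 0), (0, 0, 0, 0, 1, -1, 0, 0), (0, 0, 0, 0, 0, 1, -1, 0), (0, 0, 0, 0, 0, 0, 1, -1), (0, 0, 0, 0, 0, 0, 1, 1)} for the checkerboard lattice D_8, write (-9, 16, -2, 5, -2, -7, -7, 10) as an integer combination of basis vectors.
-9b₁ + 7b₂ + 5b₃ + 10b₄ + 8b₅ + b₆ - 8b₇ + 2b₈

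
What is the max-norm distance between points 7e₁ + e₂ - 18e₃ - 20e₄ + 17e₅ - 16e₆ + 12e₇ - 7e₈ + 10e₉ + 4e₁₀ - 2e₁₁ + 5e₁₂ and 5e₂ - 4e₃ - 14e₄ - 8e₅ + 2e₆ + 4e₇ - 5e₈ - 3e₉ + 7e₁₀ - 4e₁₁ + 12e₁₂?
25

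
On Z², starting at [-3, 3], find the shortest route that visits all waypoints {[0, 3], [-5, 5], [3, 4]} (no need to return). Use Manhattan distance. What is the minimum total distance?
15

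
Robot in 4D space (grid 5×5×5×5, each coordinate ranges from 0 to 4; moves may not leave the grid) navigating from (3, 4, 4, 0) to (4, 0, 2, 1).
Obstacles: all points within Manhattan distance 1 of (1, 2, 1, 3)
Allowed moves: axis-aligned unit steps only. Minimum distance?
8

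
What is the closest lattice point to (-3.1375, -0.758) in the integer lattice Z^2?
(-3, -1)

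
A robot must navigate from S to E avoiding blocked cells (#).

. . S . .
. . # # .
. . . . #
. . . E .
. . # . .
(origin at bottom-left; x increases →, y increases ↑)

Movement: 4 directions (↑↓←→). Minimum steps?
6
(one shortest path: (2, 4) → (1, 4) → (1, 3) → (1, 2) → (2, 2) → (3, 2) → (3, 1))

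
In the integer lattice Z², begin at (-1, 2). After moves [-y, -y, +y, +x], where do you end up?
(0, 1)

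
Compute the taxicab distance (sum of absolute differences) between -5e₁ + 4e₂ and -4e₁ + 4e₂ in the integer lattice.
1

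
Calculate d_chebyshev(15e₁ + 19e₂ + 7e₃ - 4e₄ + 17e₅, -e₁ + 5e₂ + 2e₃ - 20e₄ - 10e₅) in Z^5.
27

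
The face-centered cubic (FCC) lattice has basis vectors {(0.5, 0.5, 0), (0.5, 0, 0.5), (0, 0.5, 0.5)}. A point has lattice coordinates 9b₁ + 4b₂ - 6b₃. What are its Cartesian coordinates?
(6.5, 1.5, -1)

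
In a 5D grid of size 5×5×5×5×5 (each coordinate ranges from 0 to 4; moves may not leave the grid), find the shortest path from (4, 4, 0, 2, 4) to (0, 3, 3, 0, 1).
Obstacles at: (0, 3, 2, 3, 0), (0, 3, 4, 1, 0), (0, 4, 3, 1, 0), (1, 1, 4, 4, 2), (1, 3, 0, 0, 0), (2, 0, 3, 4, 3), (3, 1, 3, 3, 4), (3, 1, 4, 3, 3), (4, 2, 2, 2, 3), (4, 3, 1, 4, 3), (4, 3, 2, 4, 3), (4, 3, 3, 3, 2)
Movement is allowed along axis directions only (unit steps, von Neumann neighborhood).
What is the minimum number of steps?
13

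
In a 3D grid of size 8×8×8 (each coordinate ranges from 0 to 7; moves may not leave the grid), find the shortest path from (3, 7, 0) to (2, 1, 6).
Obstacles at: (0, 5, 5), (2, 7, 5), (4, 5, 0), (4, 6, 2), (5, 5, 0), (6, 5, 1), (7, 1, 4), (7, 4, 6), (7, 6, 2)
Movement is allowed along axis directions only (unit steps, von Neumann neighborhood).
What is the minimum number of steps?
13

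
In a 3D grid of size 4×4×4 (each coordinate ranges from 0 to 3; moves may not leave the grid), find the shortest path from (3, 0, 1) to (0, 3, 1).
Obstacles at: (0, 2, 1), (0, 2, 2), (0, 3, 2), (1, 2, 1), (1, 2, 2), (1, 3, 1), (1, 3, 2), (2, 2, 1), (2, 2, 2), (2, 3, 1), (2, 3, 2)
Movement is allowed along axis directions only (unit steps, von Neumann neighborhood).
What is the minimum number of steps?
8
(one shortest path: (3, 0, 1) → (2, 0, 1) → (1, 0, 1) → (0, 0, 1) → (0, 1, 1) → (0, 1, 0) → (0, 2, 0) → (0, 3, 0) → (0, 3, 1))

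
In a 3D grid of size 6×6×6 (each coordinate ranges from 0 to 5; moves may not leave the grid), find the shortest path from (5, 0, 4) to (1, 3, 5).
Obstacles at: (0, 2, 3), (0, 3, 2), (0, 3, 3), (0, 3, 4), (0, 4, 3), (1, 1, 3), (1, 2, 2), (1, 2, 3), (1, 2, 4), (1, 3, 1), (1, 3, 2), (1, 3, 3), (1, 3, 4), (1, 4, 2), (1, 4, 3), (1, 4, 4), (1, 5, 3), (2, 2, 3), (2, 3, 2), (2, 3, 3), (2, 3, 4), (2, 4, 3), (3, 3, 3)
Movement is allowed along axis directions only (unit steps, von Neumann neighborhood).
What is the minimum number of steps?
8
(one shortest path: (5, 0, 4) → (4, 0, 4) → (3, 0, 4) → (2, 0, 4) → (1, 0, 4) → (1, 1, 4) → (1, 1, 5) → (1, 2, 5) → (1, 3, 5))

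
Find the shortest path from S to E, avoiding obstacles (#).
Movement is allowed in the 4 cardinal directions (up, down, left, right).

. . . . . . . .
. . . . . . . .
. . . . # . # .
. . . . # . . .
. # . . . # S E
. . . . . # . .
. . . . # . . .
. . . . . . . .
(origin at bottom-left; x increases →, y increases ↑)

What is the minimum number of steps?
1
(one shortest path: (6, 3) → (7, 3))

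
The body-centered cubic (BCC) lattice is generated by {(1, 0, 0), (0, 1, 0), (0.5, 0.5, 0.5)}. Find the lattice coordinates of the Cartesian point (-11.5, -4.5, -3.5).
-8b₁ - b₂ - 7b₃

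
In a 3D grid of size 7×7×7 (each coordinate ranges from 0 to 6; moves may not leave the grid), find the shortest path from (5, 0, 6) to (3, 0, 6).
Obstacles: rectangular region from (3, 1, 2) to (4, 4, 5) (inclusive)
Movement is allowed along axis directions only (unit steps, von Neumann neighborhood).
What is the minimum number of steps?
2
(one shortest path: (5, 0, 6) → (4, 0, 6) → (3, 0, 6))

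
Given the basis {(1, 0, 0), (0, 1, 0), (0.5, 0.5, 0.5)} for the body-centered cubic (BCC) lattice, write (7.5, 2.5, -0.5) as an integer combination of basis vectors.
8b₁ + 3b₂ - b₃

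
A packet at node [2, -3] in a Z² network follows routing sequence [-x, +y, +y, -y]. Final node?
(1, -2)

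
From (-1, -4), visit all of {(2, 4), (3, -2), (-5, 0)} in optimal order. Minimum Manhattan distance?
24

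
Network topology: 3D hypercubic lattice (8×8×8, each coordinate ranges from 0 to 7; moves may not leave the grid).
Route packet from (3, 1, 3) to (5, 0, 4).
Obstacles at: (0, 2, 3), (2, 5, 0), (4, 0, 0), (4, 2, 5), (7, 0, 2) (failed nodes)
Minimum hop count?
4
(one shortest path: (3, 1, 3) → (4, 1, 3) → (5, 1, 3) → (5, 0, 3) → (5, 0, 4))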